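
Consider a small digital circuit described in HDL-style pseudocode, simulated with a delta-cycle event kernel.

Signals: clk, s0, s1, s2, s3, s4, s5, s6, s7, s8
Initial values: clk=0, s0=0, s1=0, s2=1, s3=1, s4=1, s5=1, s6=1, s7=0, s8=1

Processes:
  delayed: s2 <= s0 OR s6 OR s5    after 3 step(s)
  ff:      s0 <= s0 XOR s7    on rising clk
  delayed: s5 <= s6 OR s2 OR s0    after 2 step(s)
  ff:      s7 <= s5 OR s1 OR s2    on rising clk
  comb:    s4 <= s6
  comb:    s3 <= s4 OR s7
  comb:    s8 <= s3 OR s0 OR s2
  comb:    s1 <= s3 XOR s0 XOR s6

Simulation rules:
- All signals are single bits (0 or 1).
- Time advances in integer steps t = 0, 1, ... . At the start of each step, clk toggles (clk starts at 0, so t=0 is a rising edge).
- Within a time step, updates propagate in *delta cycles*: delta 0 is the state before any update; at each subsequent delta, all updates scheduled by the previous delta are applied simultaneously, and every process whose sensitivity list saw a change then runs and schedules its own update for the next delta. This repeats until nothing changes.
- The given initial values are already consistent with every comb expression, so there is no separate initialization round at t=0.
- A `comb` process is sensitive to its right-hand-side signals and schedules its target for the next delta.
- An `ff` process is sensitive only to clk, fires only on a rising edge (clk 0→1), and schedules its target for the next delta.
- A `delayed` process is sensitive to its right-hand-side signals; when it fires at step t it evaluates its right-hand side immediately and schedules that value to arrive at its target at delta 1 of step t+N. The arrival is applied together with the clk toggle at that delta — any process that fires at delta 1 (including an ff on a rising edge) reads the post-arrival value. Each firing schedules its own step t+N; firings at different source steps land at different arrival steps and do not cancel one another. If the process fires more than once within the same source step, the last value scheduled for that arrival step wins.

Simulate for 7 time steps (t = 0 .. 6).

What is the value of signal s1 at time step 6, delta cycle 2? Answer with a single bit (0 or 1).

t0.Δ0 s4=1 s7=0 s8=1 clk=0 s0=0 s1=0 s3=1 s6=1 s2=1 s5=1
t0.Δ1 s4=1 s7=0 s8=1 clk=1 s0=0 s1=0 s3=1 s6=1 s2=1 s5=1
t0.Δ2 s4=1 s7=1 s8=1 clk=1 s0=0 s1=0 s3=1 s6=1 s2=1 s5=1
t1.Δ0 s4=1 s7=1 s8=1 clk=1 s0=0 s1=0 s3=1 s6=1 s2=1 s5=1
t1.Δ1 s4=1 s7=1 s8=1 clk=0 s0=0 s1=0 s3=1 s6=1 s2=1 s5=1
t2.Δ0 s4=1 s7=1 s8=1 clk=0 s0=0 s1=0 s3=1 s6=1 s2=1 s5=1
t2.Δ1 s4=1 s7=1 s8=1 clk=1 s0=0 s1=0 s3=1 s6=1 s2=1 s5=1
t2.Δ2 s4=1 s7=1 s8=1 clk=1 s0=1 s1=0 s3=1 s6=1 s2=1 s5=1
t2.Δ3 s4=1 s7=1 s8=1 clk=1 s0=1 s1=1 s3=1 s6=1 s2=1 s5=1
t3.Δ0 s4=1 s7=1 s8=1 clk=1 s0=1 s1=1 s3=1 s6=1 s2=1 s5=1
t3.Δ1 s4=1 s7=1 s8=1 clk=0 s0=1 s1=1 s3=1 s6=1 s2=1 s5=1
t4.Δ0 s4=1 s7=1 s8=1 clk=0 s0=1 s1=1 s3=1 s6=1 s2=1 s5=1
t4.Δ1 s4=1 s7=1 s8=1 clk=1 s0=1 s1=1 s3=1 s6=1 s2=1 s5=1
t4.Δ2 s4=1 s7=1 s8=1 clk=1 s0=0 s1=1 s3=1 s6=1 s2=1 s5=1
t4.Δ3 s4=1 s7=1 s8=1 clk=1 s0=0 s1=0 s3=1 s6=1 s2=1 s5=1
t5.Δ0 s4=1 s7=1 s8=1 clk=1 s0=0 s1=0 s3=1 s6=1 s2=1 s5=1
t5.Δ1 s4=1 s7=1 s8=1 clk=0 s0=0 s1=0 s3=1 s6=1 s2=1 s5=1
t6.Δ0 s4=1 s7=1 s8=1 clk=0 s0=0 s1=0 s3=1 s6=1 s2=1 s5=1
t6.Δ1 s4=1 s7=1 s8=1 clk=1 s0=0 s1=0 s3=1 s6=1 s2=1 s5=1
t6.Δ2 s4=1 s7=1 s8=1 clk=1 s0=1 s1=0 s3=1 s6=1 s2=1 s5=1
t6.Δ3 s4=1 s7=1 s8=1 clk=1 s0=1 s1=1 s3=1 s6=1 s2=1 s5=1

0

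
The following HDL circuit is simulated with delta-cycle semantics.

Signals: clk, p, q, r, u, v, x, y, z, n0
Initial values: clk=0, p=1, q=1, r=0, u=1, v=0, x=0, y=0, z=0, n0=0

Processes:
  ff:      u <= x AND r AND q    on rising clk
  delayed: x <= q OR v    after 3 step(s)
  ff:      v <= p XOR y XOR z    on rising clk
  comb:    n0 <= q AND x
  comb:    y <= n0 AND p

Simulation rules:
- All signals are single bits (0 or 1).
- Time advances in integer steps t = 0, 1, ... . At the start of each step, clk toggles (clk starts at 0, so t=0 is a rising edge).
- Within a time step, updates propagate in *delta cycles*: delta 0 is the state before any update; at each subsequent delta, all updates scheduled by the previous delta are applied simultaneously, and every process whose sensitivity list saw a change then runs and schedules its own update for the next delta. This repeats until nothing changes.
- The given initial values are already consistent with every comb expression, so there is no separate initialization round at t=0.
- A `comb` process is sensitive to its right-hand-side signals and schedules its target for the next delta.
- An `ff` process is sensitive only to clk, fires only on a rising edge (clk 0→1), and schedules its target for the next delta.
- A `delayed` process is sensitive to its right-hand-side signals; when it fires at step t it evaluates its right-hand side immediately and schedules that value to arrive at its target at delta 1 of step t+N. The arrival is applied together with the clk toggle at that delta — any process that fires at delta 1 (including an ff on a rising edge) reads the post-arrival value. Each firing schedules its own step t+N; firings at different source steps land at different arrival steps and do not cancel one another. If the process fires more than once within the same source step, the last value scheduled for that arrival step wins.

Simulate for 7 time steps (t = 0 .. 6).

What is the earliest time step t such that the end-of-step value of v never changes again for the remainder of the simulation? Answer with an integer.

[bits: z,n0,y,clk,v,p,u,q,r,x]
t=0: Δ0=0000011100 Δ1=0001011100 Δ2=0001110100 | 2Δ
t=1: Δ0=0001110100 Δ1=0000110100 | 1Δ
t=2: Δ0=0000110100 Δ1=0001110100 | 1Δ
t=3: Δ0=0001110100 Δ1=0000110101 Δ2=0100110101 Δ3=0110110101 | 3Δ
t=4: Δ0=0110110101 Δ1=0111110101 Δ2=0111010101 | 2Δ
t=5: Δ0=0111010101 Δ1=0110010101 | 1Δ
t=6: Δ0=0110010101 Δ1=0111010101 | 1Δ

4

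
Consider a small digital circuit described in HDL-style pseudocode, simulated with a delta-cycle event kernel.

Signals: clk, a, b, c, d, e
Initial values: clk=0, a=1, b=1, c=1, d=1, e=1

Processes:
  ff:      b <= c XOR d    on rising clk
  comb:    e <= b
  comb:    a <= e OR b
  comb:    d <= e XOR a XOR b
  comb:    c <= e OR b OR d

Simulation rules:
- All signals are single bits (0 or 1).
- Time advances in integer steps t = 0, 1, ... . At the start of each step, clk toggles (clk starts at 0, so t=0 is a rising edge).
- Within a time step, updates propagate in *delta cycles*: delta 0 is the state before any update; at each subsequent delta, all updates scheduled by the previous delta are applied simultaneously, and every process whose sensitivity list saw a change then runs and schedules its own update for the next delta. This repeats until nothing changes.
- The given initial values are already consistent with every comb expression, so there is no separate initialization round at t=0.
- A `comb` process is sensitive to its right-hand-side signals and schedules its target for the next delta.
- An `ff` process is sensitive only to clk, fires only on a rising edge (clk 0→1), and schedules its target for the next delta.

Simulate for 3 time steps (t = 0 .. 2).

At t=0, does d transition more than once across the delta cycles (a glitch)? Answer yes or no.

[bits: clk,c,d,e,a,b]
t=0: Δ0=011111 Δ1=111111 Δ2=111110 Δ3=110010 Δ4=101000 Δ5=110000 Δ6=100000 | 6Δ
t=1: Δ0=100000 Δ1=000000 | 1Δ
t=2: Δ0=000000 Δ1=100000 | 1Δ

yes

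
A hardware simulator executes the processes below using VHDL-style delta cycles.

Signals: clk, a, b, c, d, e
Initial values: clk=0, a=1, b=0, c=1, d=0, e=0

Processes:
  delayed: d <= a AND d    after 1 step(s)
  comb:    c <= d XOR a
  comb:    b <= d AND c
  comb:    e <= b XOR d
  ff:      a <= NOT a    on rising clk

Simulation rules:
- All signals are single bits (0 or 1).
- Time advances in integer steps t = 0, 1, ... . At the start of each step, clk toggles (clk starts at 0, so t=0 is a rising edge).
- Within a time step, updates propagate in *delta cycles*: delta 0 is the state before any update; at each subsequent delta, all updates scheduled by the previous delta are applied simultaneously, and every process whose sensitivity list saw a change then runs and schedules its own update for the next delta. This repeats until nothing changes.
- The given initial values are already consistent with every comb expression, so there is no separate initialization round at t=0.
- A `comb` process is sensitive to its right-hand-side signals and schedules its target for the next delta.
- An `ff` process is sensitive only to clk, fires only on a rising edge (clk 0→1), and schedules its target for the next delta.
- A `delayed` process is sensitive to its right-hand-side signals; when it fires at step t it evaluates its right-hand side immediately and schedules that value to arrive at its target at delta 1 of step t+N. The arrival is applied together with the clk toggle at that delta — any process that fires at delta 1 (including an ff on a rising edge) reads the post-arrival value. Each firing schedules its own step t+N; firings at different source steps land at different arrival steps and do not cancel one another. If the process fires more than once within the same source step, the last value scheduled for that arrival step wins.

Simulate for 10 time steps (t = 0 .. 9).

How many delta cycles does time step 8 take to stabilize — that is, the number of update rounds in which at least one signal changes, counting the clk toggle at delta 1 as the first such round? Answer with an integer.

t0.Δ0 b=0 clk=0 c=1 e=0 d=0 a=1
t0.Δ1 b=0 clk=1 c=1 e=0 d=0 a=1
t0.Δ2 b=0 clk=1 c=1 e=0 d=0 a=0
t0.Δ3 b=0 clk=1 c=0 e=0 d=0 a=0
t1.Δ0 b=0 clk=1 c=0 e=0 d=0 a=0
t1.Δ1 b=0 clk=0 c=0 e=0 d=0 a=0
t2.Δ0 b=0 clk=0 c=0 e=0 d=0 a=0
t2.Δ1 b=0 clk=1 c=0 e=0 d=0 a=0
t2.Δ2 b=0 clk=1 c=0 e=0 d=0 a=1
t2.Δ3 b=0 clk=1 c=1 e=0 d=0 a=1
t3.Δ0 b=0 clk=1 c=1 e=0 d=0 a=1
t3.Δ1 b=0 clk=0 c=1 e=0 d=0 a=1
t4.Δ0 b=0 clk=0 c=1 e=0 d=0 a=1
t4.Δ1 b=0 clk=1 c=1 e=0 d=0 a=1
t4.Δ2 b=0 clk=1 c=1 e=0 d=0 a=0
t4.Δ3 b=0 clk=1 c=0 e=0 d=0 a=0
t5.Δ0 b=0 clk=1 c=0 e=0 d=0 a=0
t5.Δ1 b=0 clk=0 c=0 e=0 d=0 a=0
t6.Δ0 b=0 clk=0 c=0 e=0 d=0 a=0
t6.Δ1 b=0 clk=1 c=0 e=0 d=0 a=0
t6.Δ2 b=0 clk=1 c=0 e=0 d=0 a=1
t6.Δ3 b=0 clk=1 c=1 e=0 d=0 a=1
t7.Δ0 b=0 clk=1 c=1 e=0 d=0 a=1
t7.Δ1 b=0 clk=0 c=1 e=0 d=0 a=1
t8.Δ0 b=0 clk=0 c=1 e=0 d=0 a=1
t8.Δ1 b=0 clk=1 c=1 e=0 d=0 a=1
t8.Δ2 b=0 clk=1 c=1 e=0 d=0 a=0
t8.Δ3 b=0 clk=1 c=0 e=0 d=0 a=0
t9.Δ0 b=0 clk=1 c=0 e=0 d=0 a=0
t9.Δ1 b=0 clk=0 c=0 e=0 d=0 a=0

3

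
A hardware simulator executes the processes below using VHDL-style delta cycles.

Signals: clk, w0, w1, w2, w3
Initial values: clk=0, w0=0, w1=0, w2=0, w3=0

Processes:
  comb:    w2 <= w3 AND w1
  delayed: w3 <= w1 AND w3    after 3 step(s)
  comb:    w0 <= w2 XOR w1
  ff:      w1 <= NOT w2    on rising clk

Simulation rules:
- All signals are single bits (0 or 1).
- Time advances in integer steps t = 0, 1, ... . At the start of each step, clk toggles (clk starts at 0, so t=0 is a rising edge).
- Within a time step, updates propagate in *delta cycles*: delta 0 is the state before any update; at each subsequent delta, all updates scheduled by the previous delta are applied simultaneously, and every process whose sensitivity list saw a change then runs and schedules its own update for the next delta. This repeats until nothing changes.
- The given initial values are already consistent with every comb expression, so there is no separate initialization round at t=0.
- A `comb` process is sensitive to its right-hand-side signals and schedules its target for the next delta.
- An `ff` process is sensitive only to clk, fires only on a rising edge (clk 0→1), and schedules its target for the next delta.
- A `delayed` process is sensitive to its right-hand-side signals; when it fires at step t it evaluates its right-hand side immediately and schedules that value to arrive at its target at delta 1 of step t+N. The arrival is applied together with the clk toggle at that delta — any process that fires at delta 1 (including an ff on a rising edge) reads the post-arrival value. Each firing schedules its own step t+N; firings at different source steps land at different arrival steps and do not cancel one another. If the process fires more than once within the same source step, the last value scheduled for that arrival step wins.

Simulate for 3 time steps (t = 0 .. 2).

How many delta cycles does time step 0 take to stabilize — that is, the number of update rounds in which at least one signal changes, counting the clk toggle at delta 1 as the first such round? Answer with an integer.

3

t=0 Δ0: w0=0 clk=0 w1=0 w2=0 w3=0
  Δ1: clk:0→1
  Δ2: w1:0→1
  Δ3: w0:0→1
  (3Δ to stable)
t=1 Δ0: w0=1 clk=1 w1=1 w2=0 w3=0
  Δ1: clk:1→0
  (1Δ to stable)
t=2 Δ0: w0=1 clk=0 w1=1 w2=0 w3=0
  Δ1: clk:0→1
  (1Δ to stable)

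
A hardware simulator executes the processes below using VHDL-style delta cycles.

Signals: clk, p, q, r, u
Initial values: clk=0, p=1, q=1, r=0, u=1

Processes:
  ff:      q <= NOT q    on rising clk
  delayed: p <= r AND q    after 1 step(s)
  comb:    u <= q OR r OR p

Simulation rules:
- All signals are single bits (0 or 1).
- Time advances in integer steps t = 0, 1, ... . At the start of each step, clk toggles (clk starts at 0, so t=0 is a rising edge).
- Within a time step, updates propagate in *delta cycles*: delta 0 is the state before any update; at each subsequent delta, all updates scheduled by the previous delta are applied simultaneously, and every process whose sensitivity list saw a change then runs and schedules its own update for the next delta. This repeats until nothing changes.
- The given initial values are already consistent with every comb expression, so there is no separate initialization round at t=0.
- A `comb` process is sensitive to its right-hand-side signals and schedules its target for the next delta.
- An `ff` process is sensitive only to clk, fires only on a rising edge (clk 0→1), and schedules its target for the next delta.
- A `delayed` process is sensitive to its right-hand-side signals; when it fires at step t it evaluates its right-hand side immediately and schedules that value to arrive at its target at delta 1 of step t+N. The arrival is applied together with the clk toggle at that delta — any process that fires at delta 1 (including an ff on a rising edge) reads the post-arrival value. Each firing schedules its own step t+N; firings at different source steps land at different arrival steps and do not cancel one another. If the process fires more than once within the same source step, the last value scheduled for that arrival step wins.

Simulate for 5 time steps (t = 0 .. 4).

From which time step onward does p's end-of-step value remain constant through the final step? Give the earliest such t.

t0.Δ0 p=1 q=1 u=1 clk=0 r=0
t0.Δ1 p=1 q=1 u=1 clk=1 r=0
t0.Δ2 p=1 q=0 u=1 clk=1 r=0
t1.Δ0 p=1 q=0 u=1 clk=1 r=0
t1.Δ1 p=0 q=0 u=1 clk=0 r=0
t1.Δ2 p=0 q=0 u=0 clk=0 r=0
t2.Δ0 p=0 q=0 u=0 clk=0 r=0
t2.Δ1 p=0 q=0 u=0 clk=1 r=0
t2.Δ2 p=0 q=1 u=0 clk=1 r=0
t2.Δ3 p=0 q=1 u=1 clk=1 r=0
t3.Δ0 p=0 q=1 u=1 clk=1 r=0
t3.Δ1 p=0 q=1 u=1 clk=0 r=0
t4.Δ0 p=0 q=1 u=1 clk=0 r=0
t4.Δ1 p=0 q=1 u=1 clk=1 r=0
t4.Δ2 p=0 q=0 u=1 clk=1 r=0
t4.Δ3 p=0 q=0 u=0 clk=1 r=0

1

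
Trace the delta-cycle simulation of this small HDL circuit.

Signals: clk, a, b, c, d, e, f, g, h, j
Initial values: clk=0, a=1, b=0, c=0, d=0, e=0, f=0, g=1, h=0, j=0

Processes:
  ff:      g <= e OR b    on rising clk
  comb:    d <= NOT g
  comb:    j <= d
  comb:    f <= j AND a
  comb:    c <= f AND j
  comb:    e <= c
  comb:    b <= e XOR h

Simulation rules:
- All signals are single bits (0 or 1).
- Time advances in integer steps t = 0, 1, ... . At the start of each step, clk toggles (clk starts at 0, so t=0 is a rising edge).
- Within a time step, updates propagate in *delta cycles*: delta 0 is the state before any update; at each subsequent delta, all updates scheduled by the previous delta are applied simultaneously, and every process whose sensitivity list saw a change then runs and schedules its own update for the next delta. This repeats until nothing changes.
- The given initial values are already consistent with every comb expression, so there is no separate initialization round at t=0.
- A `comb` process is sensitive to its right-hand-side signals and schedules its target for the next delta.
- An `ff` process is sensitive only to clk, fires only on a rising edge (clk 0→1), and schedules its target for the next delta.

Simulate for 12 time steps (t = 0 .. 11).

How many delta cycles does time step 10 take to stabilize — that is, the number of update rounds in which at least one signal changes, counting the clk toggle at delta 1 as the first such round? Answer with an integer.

t=0 Δ0: e=0 h=0 d=0 b=0 a=1 j=0 g=1 f=0 c=0 clk=0
  Δ1: clk:0→1
  Δ2: g:1→0
  Δ3: d:0→1
  Δ4: j:0→1
  Δ5: f:0→1
  Δ6: c:0→1
  Δ7: e:0→1
  Δ8: b:0→1
  (8Δ to stable)
t=1 Δ0: e=1 h=0 d=1 b=1 a=1 j=1 g=0 f=1 c=1 clk=1
  Δ1: clk:1→0
  (1Δ to stable)
t=2 Δ0: e=1 h=0 d=1 b=1 a=1 j=1 g=0 f=1 c=1 clk=0
  Δ1: clk:0→1
  Δ2: g:0→1
  Δ3: d:1→0
  Δ4: j:1→0
  Δ5: f:1→0, c:1→0
  Δ6: e:1→0
  Δ7: b:1→0
  (7Δ to stable)
t=3 Δ0: e=0 h=0 d=0 b=0 a=1 j=0 g=1 f=0 c=0 clk=1
  Δ1: clk:1→0
  (1Δ to stable)
t=4 Δ0: e=0 h=0 d=0 b=0 a=1 j=0 g=1 f=0 c=0 clk=0
  Δ1: clk:0→1
  Δ2: g:1→0
  Δ3: d:0→1
  Δ4: j:0→1
  Δ5: f:0→1
  Δ6: c:0→1
  Δ7: e:0→1
  Δ8: b:0→1
  (8Δ to stable)
t=5 Δ0: e=1 h=0 d=1 b=1 a=1 j=1 g=0 f=1 c=1 clk=1
  Δ1: clk:1→0
  (1Δ to stable)
t=6 Δ0: e=1 h=0 d=1 b=1 a=1 j=1 g=0 f=1 c=1 clk=0
  Δ1: clk:0→1
  Δ2: g:0→1
  Δ3: d:1→0
  Δ4: j:1→0
  Δ5: f:1→0, c:1→0
  Δ6: e:1→0
  Δ7: b:1→0
  (7Δ to stable)
t=7 Δ0: e=0 h=0 d=0 b=0 a=1 j=0 g=1 f=0 c=0 clk=1
  Δ1: clk:1→0
  (1Δ to stable)
t=8 Δ0: e=0 h=0 d=0 b=0 a=1 j=0 g=1 f=0 c=0 clk=0
  Δ1: clk:0→1
  Δ2: g:1→0
  Δ3: d:0→1
  Δ4: j:0→1
  Δ5: f:0→1
  Δ6: c:0→1
  Δ7: e:0→1
  Δ8: b:0→1
  (8Δ to stable)
t=9 Δ0: e=1 h=0 d=1 b=1 a=1 j=1 g=0 f=1 c=1 clk=1
  Δ1: clk:1→0
  (1Δ to stable)
t=10 Δ0: e=1 h=0 d=1 b=1 a=1 j=1 g=0 f=1 c=1 clk=0
  Δ1: clk:0→1
  Δ2: g:0→1
  Δ3: d:1→0
  Δ4: j:1→0
  Δ5: f:1→0, c:1→0
  Δ6: e:1→0
  Δ7: b:1→0
  (7Δ to stable)
t=11 Δ0: e=0 h=0 d=0 b=0 a=1 j=0 g=1 f=0 c=0 clk=1
  Δ1: clk:1→0
  (1Δ to stable)

7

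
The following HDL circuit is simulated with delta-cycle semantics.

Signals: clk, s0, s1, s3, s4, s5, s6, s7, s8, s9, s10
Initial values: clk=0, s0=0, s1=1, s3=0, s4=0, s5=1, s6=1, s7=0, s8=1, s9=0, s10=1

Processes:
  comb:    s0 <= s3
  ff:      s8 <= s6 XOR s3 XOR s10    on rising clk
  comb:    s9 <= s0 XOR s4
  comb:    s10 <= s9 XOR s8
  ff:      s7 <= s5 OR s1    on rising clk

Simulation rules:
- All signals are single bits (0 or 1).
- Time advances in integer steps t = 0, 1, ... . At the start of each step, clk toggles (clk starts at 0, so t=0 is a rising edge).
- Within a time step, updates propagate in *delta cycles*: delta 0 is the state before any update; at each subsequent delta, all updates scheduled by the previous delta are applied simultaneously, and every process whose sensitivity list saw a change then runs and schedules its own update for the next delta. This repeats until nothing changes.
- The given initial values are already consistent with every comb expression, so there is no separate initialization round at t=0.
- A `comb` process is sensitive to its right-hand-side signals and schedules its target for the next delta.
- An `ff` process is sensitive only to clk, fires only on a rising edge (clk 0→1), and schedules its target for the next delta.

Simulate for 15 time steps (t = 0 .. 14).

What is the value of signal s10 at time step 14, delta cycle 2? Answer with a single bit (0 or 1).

0

t=0 Δ0: s9=0 clk=0 s7=0 s4=0 s0=0 s5=1 s1=1 s3=0 s10=1 s8=1 s6=1
  Δ1: clk:0→1
  Δ2: s7:0→1, s8:1→0
  Δ3: s10:1→0
  (3Δ to stable)
t=1 Δ0: s9=0 clk=1 s7=1 s4=0 s0=0 s5=1 s1=1 s3=0 s10=0 s8=0 s6=1
  Δ1: clk:1→0
  (1Δ to stable)
t=2 Δ0: s9=0 clk=0 s7=1 s4=0 s0=0 s5=1 s1=1 s3=0 s10=0 s8=0 s6=1
  Δ1: clk:0→1
  Δ2: s8:0→1
  Δ3: s10:0→1
  (3Δ to stable)
t=3 Δ0: s9=0 clk=1 s7=1 s4=0 s0=0 s5=1 s1=1 s3=0 s10=1 s8=1 s6=1
  Δ1: clk:1→0
  (1Δ to stable)
t=4 Δ0: s9=0 clk=0 s7=1 s4=0 s0=0 s5=1 s1=1 s3=0 s10=1 s8=1 s6=1
  Δ1: clk:0→1
  Δ2: s8:1→0
  Δ3: s10:1→0
  (3Δ to stable)
t=5 Δ0: s9=0 clk=1 s7=1 s4=0 s0=0 s5=1 s1=1 s3=0 s10=0 s8=0 s6=1
  Δ1: clk:1→0
  (1Δ to stable)
t=6 Δ0: s9=0 clk=0 s7=1 s4=0 s0=0 s5=1 s1=1 s3=0 s10=0 s8=0 s6=1
  Δ1: clk:0→1
  Δ2: s8:0→1
  Δ3: s10:0→1
  (3Δ to stable)
t=7 Δ0: s9=0 clk=1 s7=1 s4=0 s0=0 s5=1 s1=1 s3=0 s10=1 s8=1 s6=1
  Δ1: clk:1→0
  (1Δ to stable)
t=8 Δ0: s9=0 clk=0 s7=1 s4=0 s0=0 s5=1 s1=1 s3=0 s10=1 s8=1 s6=1
  Δ1: clk:0→1
  Δ2: s8:1→0
  Δ3: s10:1→0
  (3Δ to stable)
t=9 Δ0: s9=0 clk=1 s7=1 s4=0 s0=0 s5=1 s1=1 s3=0 s10=0 s8=0 s6=1
  Δ1: clk:1→0
  (1Δ to stable)
t=10 Δ0: s9=0 clk=0 s7=1 s4=0 s0=0 s5=1 s1=1 s3=0 s10=0 s8=0 s6=1
  Δ1: clk:0→1
  Δ2: s8:0→1
  Δ3: s10:0→1
  (3Δ to stable)
t=11 Δ0: s9=0 clk=1 s7=1 s4=0 s0=0 s5=1 s1=1 s3=0 s10=1 s8=1 s6=1
  Δ1: clk:1→0
  (1Δ to stable)
t=12 Δ0: s9=0 clk=0 s7=1 s4=0 s0=0 s5=1 s1=1 s3=0 s10=1 s8=1 s6=1
  Δ1: clk:0→1
  Δ2: s8:1→0
  Δ3: s10:1→0
  (3Δ to stable)
t=13 Δ0: s9=0 clk=1 s7=1 s4=0 s0=0 s5=1 s1=1 s3=0 s10=0 s8=0 s6=1
  Δ1: clk:1→0
  (1Δ to stable)
t=14 Δ0: s9=0 clk=0 s7=1 s4=0 s0=0 s5=1 s1=1 s3=0 s10=0 s8=0 s6=1
  Δ1: clk:0→1
  Δ2: s8:0→1
  Δ3: s10:0→1
  (3Δ to stable)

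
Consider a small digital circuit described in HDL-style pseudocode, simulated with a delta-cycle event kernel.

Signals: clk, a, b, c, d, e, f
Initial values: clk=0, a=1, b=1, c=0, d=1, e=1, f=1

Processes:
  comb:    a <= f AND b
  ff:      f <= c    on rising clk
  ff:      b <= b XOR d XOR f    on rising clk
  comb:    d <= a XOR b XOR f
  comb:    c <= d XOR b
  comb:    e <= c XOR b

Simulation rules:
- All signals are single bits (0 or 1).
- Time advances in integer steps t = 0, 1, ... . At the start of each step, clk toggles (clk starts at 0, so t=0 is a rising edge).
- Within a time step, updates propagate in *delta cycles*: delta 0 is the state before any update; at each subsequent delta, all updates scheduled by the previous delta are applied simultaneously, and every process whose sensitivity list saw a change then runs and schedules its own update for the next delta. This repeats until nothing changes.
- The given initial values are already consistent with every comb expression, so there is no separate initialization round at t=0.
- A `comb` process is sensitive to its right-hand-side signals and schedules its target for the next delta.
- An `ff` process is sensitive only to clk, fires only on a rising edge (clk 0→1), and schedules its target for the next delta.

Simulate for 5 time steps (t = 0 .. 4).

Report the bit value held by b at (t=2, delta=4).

[bits: d,e,b,clk,f,c,a]
t=0: Δ0=1110101 Δ1=1111101 Δ2=1111001 Δ3=0111000 Δ4=1111010 Δ5=1011000 Δ6=1111000 | 6Δ
t=1: Δ0=1111000 Δ1=1110000 | 1Δ
t=2: Δ0=1110000 Δ1=1111000 Δ2=1101000 Δ3=0001010 Δ4=0101000 Δ5=0001000 | 5Δ
t=3: Δ0=0001000 Δ1=0000000 | 1Δ
t=4: Δ0=0000000 Δ1=0001000 | 1Δ

0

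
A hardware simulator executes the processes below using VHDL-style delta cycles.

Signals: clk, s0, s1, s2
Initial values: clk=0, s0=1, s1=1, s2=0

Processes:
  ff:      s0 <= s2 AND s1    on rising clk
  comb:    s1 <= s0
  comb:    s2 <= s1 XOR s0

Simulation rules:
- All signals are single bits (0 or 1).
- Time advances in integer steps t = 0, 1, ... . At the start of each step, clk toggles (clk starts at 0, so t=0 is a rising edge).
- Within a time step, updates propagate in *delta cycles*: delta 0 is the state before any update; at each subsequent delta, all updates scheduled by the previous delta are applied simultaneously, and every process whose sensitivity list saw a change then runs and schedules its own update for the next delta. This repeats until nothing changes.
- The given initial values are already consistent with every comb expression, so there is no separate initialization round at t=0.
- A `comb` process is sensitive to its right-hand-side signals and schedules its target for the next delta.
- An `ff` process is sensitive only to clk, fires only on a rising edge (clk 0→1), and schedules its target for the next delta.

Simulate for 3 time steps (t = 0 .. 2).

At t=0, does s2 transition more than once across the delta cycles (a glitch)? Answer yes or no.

yes

t0.Δ0 s1=1 s0=1 s2=0 clk=0
t0.Δ1 s1=1 s0=1 s2=0 clk=1
t0.Δ2 s1=1 s0=0 s2=0 clk=1
t0.Δ3 s1=0 s0=0 s2=1 clk=1
t0.Δ4 s1=0 s0=0 s2=0 clk=1
t1.Δ0 s1=0 s0=0 s2=0 clk=1
t1.Δ1 s1=0 s0=0 s2=0 clk=0
t2.Δ0 s1=0 s0=0 s2=0 clk=0
t2.Δ1 s1=0 s0=0 s2=0 clk=1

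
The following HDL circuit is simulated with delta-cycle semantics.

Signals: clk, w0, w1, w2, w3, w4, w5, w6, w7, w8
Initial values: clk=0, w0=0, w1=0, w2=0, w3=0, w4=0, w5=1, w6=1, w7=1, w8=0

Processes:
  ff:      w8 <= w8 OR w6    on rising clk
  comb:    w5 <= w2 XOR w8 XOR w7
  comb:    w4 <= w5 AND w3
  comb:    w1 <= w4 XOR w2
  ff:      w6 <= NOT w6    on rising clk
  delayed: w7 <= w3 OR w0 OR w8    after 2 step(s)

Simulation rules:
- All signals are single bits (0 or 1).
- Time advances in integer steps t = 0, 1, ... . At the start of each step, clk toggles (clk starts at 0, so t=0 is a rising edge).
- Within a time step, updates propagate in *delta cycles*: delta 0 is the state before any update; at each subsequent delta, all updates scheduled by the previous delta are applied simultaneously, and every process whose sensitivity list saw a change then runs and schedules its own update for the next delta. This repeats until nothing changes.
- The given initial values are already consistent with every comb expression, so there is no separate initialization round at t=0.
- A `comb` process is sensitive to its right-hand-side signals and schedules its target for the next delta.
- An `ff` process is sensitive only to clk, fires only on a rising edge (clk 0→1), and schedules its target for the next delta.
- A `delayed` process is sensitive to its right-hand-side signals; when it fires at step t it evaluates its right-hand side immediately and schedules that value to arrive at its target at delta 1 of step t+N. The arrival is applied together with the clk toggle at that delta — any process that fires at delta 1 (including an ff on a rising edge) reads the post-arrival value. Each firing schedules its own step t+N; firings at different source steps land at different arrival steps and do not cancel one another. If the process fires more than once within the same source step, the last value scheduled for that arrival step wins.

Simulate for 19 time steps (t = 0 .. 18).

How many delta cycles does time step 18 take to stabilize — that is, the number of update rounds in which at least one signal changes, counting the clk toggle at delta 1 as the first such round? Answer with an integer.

t0.Δ0 w2=0 w0=0 w6=1 w7=1 w1=0 w8=0 w3=0 clk=0 w4=0 w5=1
t0.Δ1 w2=0 w0=0 w6=1 w7=1 w1=0 w8=0 w3=0 clk=1 w4=0 w5=1
t0.Δ2 w2=0 w0=0 w6=0 w7=1 w1=0 w8=1 w3=0 clk=1 w4=0 w5=1
t0.Δ3 w2=0 w0=0 w6=0 w7=1 w1=0 w8=1 w3=0 clk=1 w4=0 w5=0
t1.Δ0 w2=0 w0=0 w6=0 w7=1 w1=0 w8=1 w3=0 clk=1 w4=0 w5=0
t1.Δ1 w2=0 w0=0 w6=0 w7=1 w1=0 w8=1 w3=0 clk=0 w4=0 w5=0
t2.Δ0 w2=0 w0=0 w6=0 w7=1 w1=0 w8=1 w3=0 clk=0 w4=0 w5=0
t2.Δ1 w2=0 w0=0 w6=0 w7=1 w1=0 w8=1 w3=0 clk=1 w4=0 w5=0
t2.Δ2 w2=0 w0=0 w6=1 w7=1 w1=0 w8=1 w3=0 clk=1 w4=0 w5=0
t3.Δ0 w2=0 w0=0 w6=1 w7=1 w1=0 w8=1 w3=0 clk=1 w4=0 w5=0
t3.Δ1 w2=0 w0=0 w6=1 w7=1 w1=0 w8=1 w3=0 clk=0 w4=0 w5=0
t4.Δ0 w2=0 w0=0 w6=1 w7=1 w1=0 w8=1 w3=0 clk=0 w4=0 w5=0
t4.Δ1 w2=0 w0=0 w6=1 w7=1 w1=0 w8=1 w3=0 clk=1 w4=0 w5=0
t4.Δ2 w2=0 w0=0 w6=0 w7=1 w1=0 w8=1 w3=0 clk=1 w4=0 w5=0
t5.Δ0 w2=0 w0=0 w6=0 w7=1 w1=0 w8=1 w3=0 clk=1 w4=0 w5=0
t5.Δ1 w2=0 w0=0 w6=0 w7=1 w1=0 w8=1 w3=0 clk=0 w4=0 w5=0
t6.Δ0 w2=0 w0=0 w6=0 w7=1 w1=0 w8=1 w3=0 clk=0 w4=0 w5=0
t6.Δ1 w2=0 w0=0 w6=0 w7=1 w1=0 w8=1 w3=0 clk=1 w4=0 w5=0
t6.Δ2 w2=0 w0=0 w6=1 w7=1 w1=0 w8=1 w3=0 clk=1 w4=0 w5=0
t7.Δ0 w2=0 w0=0 w6=1 w7=1 w1=0 w8=1 w3=0 clk=1 w4=0 w5=0
t7.Δ1 w2=0 w0=0 w6=1 w7=1 w1=0 w8=1 w3=0 clk=0 w4=0 w5=0
t8.Δ0 w2=0 w0=0 w6=1 w7=1 w1=0 w8=1 w3=0 clk=0 w4=0 w5=0
t8.Δ1 w2=0 w0=0 w6=1 w7=1 w1=0 w8=1 w3=0 clk=1 w4=0 w5=0
t8.Δ2 w2=0 w0=0 w6=0 w7=1 w1=0 w8=1 w3=0 clk=1 w4=0 w5=0
t9.Δ0 w2=0 w0=0 w6=0 w7=1 w1=0 w8=1 w3=0 clk=1 w4=0 w5=0
t9.Δ1 w2=0 w0=0 w6=0 w7=1 w1=0 w8=1 w3=0 clk=0 w4=0 w5=0
t10.Δ0 w2=0 w0=0 w6=0 w7=1 w1=0 w8=1 w3=0 clk=0 w4=0 w5=0
t10.Δ1 w2=0 w0=0 w6=0 w7=1 w1=0 w8=1 w3=0 clk=1 w4=0 w5=0
t10.Δ2 w2=0 w0=0 w6=1 w7=1 w1=0 w8=1 w3=0 clk=1 w4=0 w5=0
t11.Δ0 w2=0 w0=0 w6=1 w7=1 w1=0 w8=1 w3=0 clk=1 w4=0 w5=0
t11.Δ1 w2=0 w0=0 w6=1 w7=1 w1=0 w8=1 w3=0 clk=0 w4=0 w5=0
t12.Δ0 w2=0 w0=0 w6=1 w7=1 w1=0 w8=1 w3=0 clk=0 w4=0 w5=0
t12.Δ1 w2=0 w0=0 w6=1 w7=1 w1=0 w8=1 w3=0 clk=1 w4=0 w5=0
t12.Δ2 w2=0 w0=0 w6=0 w7=1 w1=0 w8=1 w3=0 clk=1 w4=0 w5=0
t13.Δ0 w2=0 w0=0 w6=0 w7=1 w1=0 w8=1 w3=0 clk=1 w4=0 w5=0
t13.Δ1 w2=0 w0=0 w6=0 w7=1 w1=0 w8=1 w3=0 clk=0 w4=0 w5=0
t14.Δ0 w2=0 w0=0 w6=0 w7=1 w1=0 w8=1 w3=0 clk=0 w4=0 w5=0
t14.Δ1 w2=0 w0=0 w6=0 w7=1 w1=0 w8=1 w3=0 clk=1 w4=0 w5=0
t14.Δ2 w2=0 w0=0 w6=1 w7=1 w1=0 w8=1 w3=0 clk=1 w4=0 w5=0
t15.Δ0 w2=0 w0=0 w6=1 w7=1 w1=0 w8=1 w3=0 clk=1 w4=0 w5=0
t15.Δ1 w2=0 w0=0 w6=1 w7=1 w1=0 w8=1 w3=0 clk=0 w4=0 w5=0
t16.Δ0 w2=0 w0=0 w6=1 w7=1 w1=0 w8=1 w3=0 clk=0 w4=0 w5=0
t16.Δ1 w2=0 w0=0 w6=1 w7=1 w1=0 w8=1 w3=0 clk=1 w4=0 w5=0
t16.Δ2 w2=0 w0=0 w6=0 w7=1 w1=0 w8=1 w3=0 clk=1 w4=0 w5=0
t17.Δ0 w2=0 w0=0 w6=0 w7=1 w1=0 w8=1 w3=0 clk=1 w4=0 w5=0
t17.Δ1 w2=0 w0=0 w6=0 w7=1 w1=0 w8=1 w3=0 clk=0 w4=0 w5=0
t18.Δ0 w2=0 w0=0 w6=0 w7=1 w1=0 w8=1 w3=0 clk=0 w4=0 w5=0
t18.Δ1 w2=0 w0=0 w6=0 w7=1 w1=0 w8=1 w3=0 clk=1 w4=0 w5=0
t18.Δ2 w2=0 w0=0 w6=1 w7=1 w1=0 w8=1 w3=0 clk=1 w4=0 w5=0

2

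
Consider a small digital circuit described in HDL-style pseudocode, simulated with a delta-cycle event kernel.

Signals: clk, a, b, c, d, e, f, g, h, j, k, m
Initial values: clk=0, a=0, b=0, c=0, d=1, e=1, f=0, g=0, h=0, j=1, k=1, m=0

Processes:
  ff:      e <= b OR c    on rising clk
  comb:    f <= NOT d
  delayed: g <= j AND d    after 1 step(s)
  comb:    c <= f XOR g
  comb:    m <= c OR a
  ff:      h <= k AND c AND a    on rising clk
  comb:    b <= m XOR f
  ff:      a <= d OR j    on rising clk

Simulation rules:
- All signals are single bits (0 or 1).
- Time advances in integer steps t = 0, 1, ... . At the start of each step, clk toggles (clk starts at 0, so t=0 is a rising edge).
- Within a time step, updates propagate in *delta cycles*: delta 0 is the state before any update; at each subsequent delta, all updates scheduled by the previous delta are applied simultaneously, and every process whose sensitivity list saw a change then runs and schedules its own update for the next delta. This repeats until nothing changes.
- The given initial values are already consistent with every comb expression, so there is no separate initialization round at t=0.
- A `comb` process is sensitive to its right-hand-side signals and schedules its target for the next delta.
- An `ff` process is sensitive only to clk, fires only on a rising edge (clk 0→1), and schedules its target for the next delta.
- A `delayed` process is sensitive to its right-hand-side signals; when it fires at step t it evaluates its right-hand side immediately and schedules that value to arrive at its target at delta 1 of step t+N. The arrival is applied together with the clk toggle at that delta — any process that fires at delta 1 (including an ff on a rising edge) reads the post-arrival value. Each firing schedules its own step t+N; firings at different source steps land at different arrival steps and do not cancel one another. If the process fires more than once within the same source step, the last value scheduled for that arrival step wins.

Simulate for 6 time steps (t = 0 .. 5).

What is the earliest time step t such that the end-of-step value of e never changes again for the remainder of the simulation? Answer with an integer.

2

t0.Δ0 f=0 d=1 j=1 e=1 g=0 h=0 a=0 m=0 k=1 clk=0 c=0 b=0
t0.Δ1 f=0 d=1 j=1 e=1 g=0 h=0 a=0 m=0 k=1 clk=1 c=0 b=0
t0.Δ2 f=0 d=1 j=1 e=0 g=0 h=0 a=1 m=0 k=1 clk=1 c=0 b=0
t0.Δ3 f=0 d=1 j=1 e=0 g=0 h=0 a=1 m=1 k=1 clk=1 c=0 b=0
t0.Δ4 f=0 d=1 j=1 e=0 g=0 h=0 a=1 m=1 k=1 clk=1 c=0 b=1
t1.Δ0 f=0 d=1 j=1 e=0 g=0 h=0 a=1 m=1 k=1 clk=1 c=0 b=1
t1.Δ1 f=0 d=1 j=1 e=0 g=0 h=0 a=1 m=1 k=1 clk=0 c=0 b=1
t2.Δ0 f=0 d=1 j=1 e=0 g=0 h=0 a=1 m=1 k=1 clk=0 c=0 b=1
t2.Δ1 f=0 d=1 j=1 e=0 g=0 h=0 a=1 m=1 k=1 clk=1 c=0 b=1
t2.Δ2 f=0 d=1 j=1 e=1 g=0 h=0 a=1 m=1 k=1 clk=1 c=0 b=1
t3.Δ0 f=0 d=1 j=1 e=1 g=0 h=0 a=1 m=1 k=1 clk=1 c=0 b=1
t3.Δ1 f=0 d=1 j=1 e=1 g=0 h=0 a=1 m=1 k=1 clk=0 c=0 b=1
t4.Δ0 f=0 d=1 j=1 e=1 g=0 h=0 a=1 m=1 k=1 clk=0 c=0 b=1
t4.Δ1 f=0 d=1 j=1 e=1 g=0 h=0 a=1 m=1 k=1 clk=1 c=0 b=1
t5.Δ0 f=0 d=1 j=1 e=1 g=0 h=0 a=1 m=1 k=1 clk=1 c=0 b=1
t5.Δ1 f=0 d=1 j=1 e=1 g=0 h=0 a=1 m=1 k=1 clk=0 c=0 b=1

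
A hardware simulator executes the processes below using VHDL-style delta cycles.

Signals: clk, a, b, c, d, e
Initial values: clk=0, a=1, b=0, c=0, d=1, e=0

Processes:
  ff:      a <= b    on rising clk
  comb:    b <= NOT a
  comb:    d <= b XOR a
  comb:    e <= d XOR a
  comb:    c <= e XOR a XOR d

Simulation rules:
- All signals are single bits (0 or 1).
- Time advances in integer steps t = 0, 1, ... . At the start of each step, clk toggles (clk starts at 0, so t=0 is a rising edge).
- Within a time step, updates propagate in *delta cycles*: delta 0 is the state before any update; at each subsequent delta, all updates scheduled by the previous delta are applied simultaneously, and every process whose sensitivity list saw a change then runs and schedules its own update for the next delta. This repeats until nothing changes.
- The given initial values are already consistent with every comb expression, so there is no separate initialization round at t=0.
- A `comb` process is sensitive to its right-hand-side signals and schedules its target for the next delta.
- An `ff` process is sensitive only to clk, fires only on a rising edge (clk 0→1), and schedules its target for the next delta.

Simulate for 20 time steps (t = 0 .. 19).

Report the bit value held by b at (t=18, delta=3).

0

t0.Δ0 d=1 clk=0 e=0 a=1 b=0 c=0
t0.Δ1 d=1 clk=1 e=0 a=1 b=0 c=0
t0.Δ2 d=1 clk=1 e=0 a=0 b=0 c=0
t0.Δ3 d=0 clk=1 e=1 a=0 b=1 c=1
t0.Δ4 d=1 clk=1 e=0 a=0 b=1 c=1
t0.Δ5 d=1 clk=1 e=1 a=0 b=1 c=1
t0.Δ6 d=1 clk=1 e=1 a=0 b=1 c=0
t1.Δ0 d=1 clk=1 e=1 a=0 b=1 c=0
t1.Δ1 d=1 clk=0 e=1 a=0 b=1 c=0
t2.Δ0 d=1 clk=0 e=1 a=0 b=1 c=0
t2.Δ1 d=1 clk=1 e=1 a=0 b=1 c=0
t2.Δ2 d=1 clk=1 e=1 a=1 b=1 c=0
t2.Δ3 d=0 clk=1 e=0 a=1 b=0 c=1
t2.Δ4 d=1 clk=1 e=1 a=1 b=0 c=1
t2.Δ5 d=1 clk=1 e=0 a=1 b=0 c=1
t2.Δ6 d=1 clk=1 e=0 a=1 b=0 c=0
t3.Δ0 d=1 clk=1 e=0 a=1 b=0 c=0
t3.Δ1 d=1 clk=0 e=0 a=1 b=0 c=0
t4.Δ0 d=1 clk=0 e=0 a=1 b=0 c=0
t4.Δ1 d=1 clk=1 e=0 a=1 b=0 c=0
t4.Δ2 d=1 clk=1 e=0 a=0 b=0 c=0
t4.Δ3 d=0 clk=1 e=1 a=0 b=1 c=1
t4.Δ4 d=1 clk=1 e=0 a=0 b=1 c=1
t4.Δ5 d=1 clk=1 e=1 a=0 b=1 c=1
t4.Δ6 d=1 clk=1 e=1 a=0 b=1 c=0
t5.Δ0 d=1 clk=1 e=1 a=0 b=1 c=0
t5.Δ1 d=1 clk=0 e=1 a=0 b=1 c=0
t6.Δ0 d=1 clk=0 e=1 a=0 b=1 c=0
t6.Δ1 d=1 clk=1 e=1 a=0 b=1 c=0
t6.Δ2 d=1 clk=1 e=1 a=1 b=1 c=0
t6.Δ3 d=0 clk=1 e=0 a=1 b=0 c=1
t6.Δ4 d=1 clk=1 e=1 a=1 b=0 c=1
t6.Δ5 d=1 clk=1 e=0 a=1 b=0 c=1
t6.Δ6 d=1 clk=1 e=0 a=1 b=0 c=0
t7.Δ0 d=1 clk=1 e=0 a=1 b=0 c=0
t7.Δ1 d=1 clk=0 e=0 a=1 b=0 c=0
t8.Δ0 d=1 clk=0 e=0 a=1 b=0 c=0
t8.Δ1 d=1 clk=1 e=0 a=1 b=0 c=0
t8.Δ2 d=1 clk=1 e=0 a=0 b=0 c=0
t8.Δ3 d=0 clk=1 e=1 a=0 b=1 c=1
t8.Δ4 d=1 clk=1 e=0 a=0 b=1 c=1
t8.Δ5 d=1 clk=1 e=1 a=0 b=1 c=1
t8.Δ6 d=1 clk=1 e=1 a=0 b=1 c=0
t9.Δ0 d=1 clk=1 e=1 a=0 b=1 c=0
t9.Δ1 d=1 clk=0 e=1 a=0 b=1 c=0
t10.Δ0 d=1 clk=0 e=1 a=0 b=1 c=0
t10.Δ1 d=1 clk=1 e=1 a=0 b=1 c=0
t10.Δ2 d=1 clk=1 e=1 a=1 b=1 c=0
t10.Δ3 d=0 clk=1 e=0 a=1 b=0 c=1
t10.Δ4 d=1 clk=1 e=1 a=1 b=0 c=1
t10.Δ5 d=1 clk=1 e=0 a=1 b=0 c=1
t10.Δ6 d=1 clk=1 e=0 a=1 b=0 c=0
t11.Δ0 d=1 clk=1 e=0 a=1 b=0 c=0
t11.Δ1 d=1 clk=0 e=0 a=1 b=0 c=0
t12.Δ0 d=1 clk=0 e=0 a=1 b=0 c=0
t12.Δ1 d=1 clk=1 e=0 a=1 b=0 c=0
t12.Δ2 d=1 clk=1 e=0 a=0 b=0 c=0
t12.Δ3 d=0 clk=1 e=1 a=0 b=1 c=1
t12.Δ4 d=1 clk=1 e=0 a=0 b=1 c=1
t12.Δ5 d=1 clk=1 e=1 a=0 b=1 c=1
t12.Δ6 d=1 clk=1 e=1 a=0 b=1 c=0
t13.Δ0 d=1 clk=1 e=1 a=0 b=1 c=0
t13.Δ1 d=1 clk=0 e=1 a=0 b=1 c=0
t14.Δ0 d=1 clk=0 e=1 a=0 b=1 c=0
t14.Δ1 d=1 clk=1 e=1 a=0 b=1 c=0
t14.Δ2 d=1 clk=1 e=1 a=1 b=1 c=0
t14.Δ3 d=0 clk=1 e=0 a=1 b=0 c=1
t14.Δ4 d=1 clk=1 e=1 a=1 b=0 c=1
t14.Δ5 d=1 clk=1 e=0 a=1 b=0 c=1
t14.Δ6 d=1 clk=1 e=0 a=1 b=0 c=0
t15.Δ0 d=1 clk=1 e=0 a=1 b=0 c=0
t15.Δ1 d=1 clk=0 e=0 a=1 b=0 c=0
t16.Δ0 d=1 clk=0 e=0 a=1 b=0 c=0
t16.Δ1 d=1 clk=1 e=0 a=1 b=0 c=0
t16.Δ2 d=1 clk=1 e=0 a=0 b=0 c=0
t16.Δ3 d=0 clk=1 e=1 a=0 b=1 c=1
t16.Δ4 d=1 clk=1 e=0 a=0 b=1 c=1
t16.Δ5 d=1 clk=1 e=1 a=0 b=1 c=1
t16.Δ6 d=1 clk=1 e=1 a=0 b=1 c=0
t17.Δ0 d=1 clk=1 e=1 a=0 b=1 c=0
t17.Δ1 d=1 clk=0 e=1 a=0 b=1 c=0
t18.Δ0 d=1 clk=0 e=1 a=0 b=1 c=0
t18.Δ1 d=1 clk=1 e=1 a=0 b=1 c=0
t18.Δ2 d=1 clk=1 e=1 a=1 b=1 c=0
t18.Δ3 d=0 clk=1 e=0 a=1 b=0 c=1
t18.Δ4 d=1 clk=1 e=1 a=1 b=0 c=1
t18.Δ5 d=1 clk=1 e=0 a=1 b=0 c=1
t18.Δ6 d=1 clk=1 e=0 a=1 b=0 c=0
t19.Δ0 d=1 clk=1 e=0 a=1 b=0 c=0
t19.Δ1 d=1 clk=0 e=0 a=1 b=0 c=0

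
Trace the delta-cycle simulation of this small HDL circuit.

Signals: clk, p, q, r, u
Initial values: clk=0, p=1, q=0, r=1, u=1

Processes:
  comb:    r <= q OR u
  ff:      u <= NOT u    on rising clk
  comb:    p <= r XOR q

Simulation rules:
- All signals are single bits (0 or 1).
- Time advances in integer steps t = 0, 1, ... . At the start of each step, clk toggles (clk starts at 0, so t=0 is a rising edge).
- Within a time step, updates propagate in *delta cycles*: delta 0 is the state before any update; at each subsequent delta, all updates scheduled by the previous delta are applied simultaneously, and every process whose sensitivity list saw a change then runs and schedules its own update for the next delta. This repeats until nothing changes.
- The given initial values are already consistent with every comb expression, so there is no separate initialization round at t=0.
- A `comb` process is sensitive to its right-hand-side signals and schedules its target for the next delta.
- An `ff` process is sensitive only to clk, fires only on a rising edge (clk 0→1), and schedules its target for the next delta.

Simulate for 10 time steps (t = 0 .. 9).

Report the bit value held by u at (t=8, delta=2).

0

t=0 Δ0: clk=0 p=1 r=1 u=1 q=0
  Δ1: clk:0→1
  Δ2: u:1→0
  Δ3: r:1→0
  Δ4: p:1→0
  (4Δ to stable)
t=1 Δ0: clk=1 p=0 r=0 u=0 q=0
  Δ1: clk:1→0
  (1Δ to stable)
t=2 Δ0: clk=0 p=0 r=0 u=0 q=0
  Δ1: clk:0→1
  Δ2: u:0→1
  Δ3: r:0→1
  Δ4: p:0→1
  (4Δ to stable)
t=3 Δ0: clk=1 p=1 r=1 u=1 q=0
  Δ1: clk:1→0
  (1Δ to stable)
t=4 Δ0: clk=0 p=1 r=1 u=1 q=0
  Δ1: clk:0→1
  Δ2: u:1→0
  Δ3: r:1→0
  Δ4: p:1→0
  (4Δ to stable)
t=5 Δ0: clk=1 p=0 r=0 u=0 q=0
  Δ1: clk:1→0
  (1Δ to stable)
t=6 Δ0: clk=0 p=0 r=0 u=0 q=0
  Δ1: clk:0→1
  Δ2: u:0→1
  Δ3: r:0→1
  Δ4: p:0→1
  (4Δ to stable)
t=7 Δ0: clk=1 p=1 r=1 u=1 q=0
  Δ1: clk:1→0
  (1Δ to stable)
t=8 Δ0: clk=0 p=1 r=1 u=1 q=0
  Δ1: clk:0→1
  Δ2: u:1→0
  Δ3: r:1→0
  Δ4: p:1→0
  (4Δ to stable)
t=9 Δ0: clk=1 p=0 r=0 u=0 q=0
  Δ1: clk:1→0
  (1Δ to stable)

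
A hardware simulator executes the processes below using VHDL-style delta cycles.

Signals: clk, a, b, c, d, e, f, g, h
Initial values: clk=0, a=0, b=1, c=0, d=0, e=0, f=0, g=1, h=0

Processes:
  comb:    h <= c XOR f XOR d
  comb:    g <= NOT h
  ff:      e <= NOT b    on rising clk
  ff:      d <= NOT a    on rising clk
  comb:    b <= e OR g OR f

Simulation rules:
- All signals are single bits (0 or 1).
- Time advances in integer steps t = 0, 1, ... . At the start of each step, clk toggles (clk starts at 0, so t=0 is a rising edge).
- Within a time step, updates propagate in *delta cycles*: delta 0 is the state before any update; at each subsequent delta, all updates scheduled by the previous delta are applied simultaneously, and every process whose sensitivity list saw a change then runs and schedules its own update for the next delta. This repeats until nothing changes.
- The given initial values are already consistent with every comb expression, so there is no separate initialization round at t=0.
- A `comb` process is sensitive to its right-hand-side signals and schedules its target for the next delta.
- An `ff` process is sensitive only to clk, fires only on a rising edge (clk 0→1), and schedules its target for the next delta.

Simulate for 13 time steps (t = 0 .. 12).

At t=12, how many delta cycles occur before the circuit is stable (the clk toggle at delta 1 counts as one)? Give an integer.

3

t=0 Δ0: f=0 g=1 h=0 a=0 b=1 clk=0 d=0 c=0 e=0
  Δ1: clk:0→1
  Δ2: d:0→1
  Δ3: h:0→1
  Δ4: g:1→0
  Δ5: b:1→0
  (5Δ to stable)
t=1 Δ0: f=0 g=0 h=1 a=0 b=0 clk=1 d=1 c=0 e=0
  Δ1: clk:1→0
  (1Δ to stable)
t=2 Δ0: f=0 g=0 h=1 a=0 b=0 clk=0 d=1 c=0 e=0
  Δ1: clk:0→1
  Δ2: e:0→1
  Δ3: b:0→1
  (3Δ to stable)
t=3 Δ0: f=0 g=0 h=1 a=0 b=1 clk=1 d=1 c=0 e=1
  Δ1: clk:1→0
  (1Δ to stable)
t=4 Δ0: f=0 g=0 h=1 a=0 b=1 clk=0 d=1 c=0 e=1
  Δ1: clk:0→1
  Δ2: e:1→0
  Δ3: b:1→0
  (3Δ to stable)
t=5 Δ0: f=0 g=0 h=1 a=0 b=0 clk=1 d=1 c=0 e=0
  Δ1: clk:1→0
  (1Δ to stable)
t=6 Δ0: f=0 g=0 h=1 a=0 b=0 clk=0 d=1 c=0 e=0
  Δ1: clk:0→1
  Δ2: e:0→1
  Δ3: b:0→1
  (3Δ to stable)
t=7 Δ0: f=0 g=0 h=1 a=0 b=1 clk=1 d=1 c=0 e=1
  Δ1: clk:1→0
  (1Δ to stable)
t=8 Δ0: f=0 g=0 h=1 a=0 b=1 clk=0 d=1 c=0 e=1
  Δ1: clk:0→1
  Δ2: e:1→0
  Δ3: b:1→0
  (3Δ to stable)
t=9 Δ0: f=0 g=0 h=1 a=0 b=0 clk=1 d=1 c=0 e=0
  Δ1: clk:1→0
  (1Δ to stable)
t=10 Δ0: f=0 g=0 h=1 a=0 b=0 clk=0 d=1 c=0 e=0
  Δ1: clk:0→1
  Δ2: e:0→1
  Δ3: b:0→1
  (3Δ to stable)
t=11 Δ0: f=0 g=0 h=1 a=0 b=1 clk=1 d=1 c=0 e=1
  Δ1: clk:1→0
  (1Δ to stable)
t=12 Δ0: f=0 g=0 h=1 a=0 b=1 clk=0 d=1 c=0 e=1
  Δ1: clk:0→1
  Δ2: e:1→0
  Δ3: b:1→0
  (3Δ to stable)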